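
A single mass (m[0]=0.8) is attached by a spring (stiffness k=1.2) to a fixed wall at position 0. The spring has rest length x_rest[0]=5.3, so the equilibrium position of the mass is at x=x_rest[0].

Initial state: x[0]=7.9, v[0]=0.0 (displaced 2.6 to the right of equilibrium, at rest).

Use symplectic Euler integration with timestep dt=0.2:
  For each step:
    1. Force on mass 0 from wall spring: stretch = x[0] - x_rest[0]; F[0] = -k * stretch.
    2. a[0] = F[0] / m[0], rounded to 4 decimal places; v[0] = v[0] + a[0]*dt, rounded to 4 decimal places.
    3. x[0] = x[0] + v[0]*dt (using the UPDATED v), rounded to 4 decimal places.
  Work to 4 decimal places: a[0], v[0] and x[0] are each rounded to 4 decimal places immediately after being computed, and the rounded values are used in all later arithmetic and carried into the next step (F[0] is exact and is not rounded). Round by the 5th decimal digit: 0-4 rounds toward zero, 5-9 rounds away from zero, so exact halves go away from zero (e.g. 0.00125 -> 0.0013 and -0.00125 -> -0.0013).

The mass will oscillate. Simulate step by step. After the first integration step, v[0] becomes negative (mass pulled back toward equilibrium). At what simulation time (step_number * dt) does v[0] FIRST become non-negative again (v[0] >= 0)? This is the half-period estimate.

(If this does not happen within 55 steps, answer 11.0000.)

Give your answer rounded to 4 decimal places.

Answer: 2.6000

Derivation:
Step 0: x=[7.9000] v=[0.0000]
Step 1: x=[7.7440] v=[-0.7800]
Step 2: x=[7.4414] v=[-1.5132]
Step 3: x=[7.0103] v=[-2.1556]
Step 4: x=[6.4766] v=[-2.6687]
Step 5: x=[5.8723] v=[-3.0217]
Step 6: x=[5.2336] v=[-3.1934]
Step 7: x=[4.5989] v=[-3.1735]
Step 8: x=[4.0063] v=[-2.9632]
Step 9: x=[3.4913] v=[-2.5751]
Step 10: x=[3.0848] v=[-2.0325]
Step 11: x=[2.8112] v=[-1.3679]
Step 12: x=[2.6869] v=[-0.6213]
Step 13: x=[2.7194] v=[0.1626]
First v>=0 after going negative at step 13, time=2.6000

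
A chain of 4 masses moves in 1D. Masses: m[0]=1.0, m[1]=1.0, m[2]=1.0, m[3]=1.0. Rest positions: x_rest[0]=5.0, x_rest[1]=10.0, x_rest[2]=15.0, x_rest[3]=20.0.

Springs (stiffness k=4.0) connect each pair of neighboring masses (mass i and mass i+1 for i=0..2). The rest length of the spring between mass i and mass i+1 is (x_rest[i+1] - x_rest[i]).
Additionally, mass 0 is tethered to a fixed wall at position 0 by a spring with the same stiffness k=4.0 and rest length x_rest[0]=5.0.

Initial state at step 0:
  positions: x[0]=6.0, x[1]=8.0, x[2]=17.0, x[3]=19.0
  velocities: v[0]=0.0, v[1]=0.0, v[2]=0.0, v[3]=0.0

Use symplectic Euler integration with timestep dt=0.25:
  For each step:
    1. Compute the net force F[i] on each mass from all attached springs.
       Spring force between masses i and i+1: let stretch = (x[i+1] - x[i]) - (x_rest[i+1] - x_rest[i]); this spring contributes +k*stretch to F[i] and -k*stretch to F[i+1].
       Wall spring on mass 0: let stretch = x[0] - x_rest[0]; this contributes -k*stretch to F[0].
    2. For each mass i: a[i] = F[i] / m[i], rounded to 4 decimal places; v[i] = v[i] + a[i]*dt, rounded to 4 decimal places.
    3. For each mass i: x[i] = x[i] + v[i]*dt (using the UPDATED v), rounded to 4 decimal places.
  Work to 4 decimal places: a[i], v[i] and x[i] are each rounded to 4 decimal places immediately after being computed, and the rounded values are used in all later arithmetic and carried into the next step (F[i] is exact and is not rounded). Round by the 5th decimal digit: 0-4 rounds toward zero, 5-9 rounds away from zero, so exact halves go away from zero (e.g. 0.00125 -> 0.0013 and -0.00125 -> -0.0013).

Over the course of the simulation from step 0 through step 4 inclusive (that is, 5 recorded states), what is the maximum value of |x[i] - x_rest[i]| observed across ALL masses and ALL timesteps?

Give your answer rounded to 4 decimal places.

Step 0: x=[6.0000 8.0000 17.0000 19.0000] v=[0.0000 0.0000 0.0000 0.0000]
Step 1: x=[5.0000 9.7500 15.2500 19.7500] v=[-4.0000 7.0000 -7.0000 3.0000]
Step 2: x=[3.9375 11.6875 13.2500 20.6250] v=[-4.2500 7.7500 -8.0000 3.5000]
Step 3: x=[3.8281 12.0781 12.7031 20.9063] v=[-0.4375 1.5625 -2.1875 1.1250]
Step 4: x=[4.8242 10.5625 14.0508 20.3868] v=[3.9844 -6.0625 5.3907 -2.0782]
Max displacement = 2.2969

Answer: 2.2969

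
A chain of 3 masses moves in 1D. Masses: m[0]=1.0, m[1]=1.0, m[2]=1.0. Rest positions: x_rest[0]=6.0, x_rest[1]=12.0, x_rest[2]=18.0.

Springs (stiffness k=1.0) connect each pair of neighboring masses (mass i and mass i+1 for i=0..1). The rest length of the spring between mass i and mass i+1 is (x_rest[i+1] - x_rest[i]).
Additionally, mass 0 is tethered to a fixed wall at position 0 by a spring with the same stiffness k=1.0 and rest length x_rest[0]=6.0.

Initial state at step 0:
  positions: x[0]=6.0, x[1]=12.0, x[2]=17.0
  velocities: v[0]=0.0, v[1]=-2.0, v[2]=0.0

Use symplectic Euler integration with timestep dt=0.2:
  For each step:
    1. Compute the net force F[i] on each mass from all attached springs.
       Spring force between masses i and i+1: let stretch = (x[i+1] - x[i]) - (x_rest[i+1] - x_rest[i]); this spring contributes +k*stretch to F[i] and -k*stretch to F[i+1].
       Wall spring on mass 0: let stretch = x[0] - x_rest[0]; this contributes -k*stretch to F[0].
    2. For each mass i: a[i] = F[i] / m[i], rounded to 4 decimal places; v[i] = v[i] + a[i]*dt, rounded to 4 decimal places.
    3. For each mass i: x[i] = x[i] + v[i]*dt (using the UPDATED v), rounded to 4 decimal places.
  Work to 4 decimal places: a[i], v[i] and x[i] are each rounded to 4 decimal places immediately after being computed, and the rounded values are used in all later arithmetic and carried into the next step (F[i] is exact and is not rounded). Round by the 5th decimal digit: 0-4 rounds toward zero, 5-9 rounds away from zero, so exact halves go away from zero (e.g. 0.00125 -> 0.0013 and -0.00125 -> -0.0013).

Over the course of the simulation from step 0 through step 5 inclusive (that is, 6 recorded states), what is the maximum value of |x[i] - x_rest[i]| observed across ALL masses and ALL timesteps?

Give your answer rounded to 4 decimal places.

Step 0: x=[6.0000 12.0000 17.0000] v=[0.0000 -2.0000 0.0000]
Step 1: x=[6.0000 11.5600 17.0400] v=[0.0000 -2.2000 0.2000]
Step 2: x=[5.9824 11.1168 17.1008] v=[-0.0880 -2.2160 0.3040]
Step 3: x=[5.9309 10.7076 17.1622] v=[-0.2576 -2.0461 0.3072]
Step 4: x=[5.8332 10.3655 17.2055] v=[-0.4884 -1.7105 0.2163]
Step 5: x=[5.6835 10.1157 17.2152] v=[-0.7486 -1.2490 0.0483]
Max displacement = 1.8843

Answer: 1.8843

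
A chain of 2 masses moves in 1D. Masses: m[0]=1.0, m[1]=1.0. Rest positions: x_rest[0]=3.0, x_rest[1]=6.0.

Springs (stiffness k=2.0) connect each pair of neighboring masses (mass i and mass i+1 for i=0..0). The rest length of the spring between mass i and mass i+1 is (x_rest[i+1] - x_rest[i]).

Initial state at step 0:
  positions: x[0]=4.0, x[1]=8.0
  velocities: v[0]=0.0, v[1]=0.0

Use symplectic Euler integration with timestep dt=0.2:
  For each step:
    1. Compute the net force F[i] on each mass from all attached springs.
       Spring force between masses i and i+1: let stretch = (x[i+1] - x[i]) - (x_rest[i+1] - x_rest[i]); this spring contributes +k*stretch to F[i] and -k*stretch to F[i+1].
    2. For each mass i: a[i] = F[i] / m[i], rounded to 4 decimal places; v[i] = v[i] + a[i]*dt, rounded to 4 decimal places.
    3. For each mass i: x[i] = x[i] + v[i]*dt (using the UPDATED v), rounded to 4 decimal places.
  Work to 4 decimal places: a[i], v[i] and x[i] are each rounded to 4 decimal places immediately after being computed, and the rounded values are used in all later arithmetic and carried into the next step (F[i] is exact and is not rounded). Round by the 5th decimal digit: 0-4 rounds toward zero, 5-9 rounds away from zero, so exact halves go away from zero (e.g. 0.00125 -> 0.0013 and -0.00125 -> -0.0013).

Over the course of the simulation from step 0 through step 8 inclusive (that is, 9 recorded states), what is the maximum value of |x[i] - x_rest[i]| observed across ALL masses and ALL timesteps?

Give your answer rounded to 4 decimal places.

Step 0: x=[4.0000 8.0000] v=[0.0000 0.0000]
Step 1: x=[4.0800 7.9200] v=[0.4000 -0.4000]
Step 2: x=[4.2272 7.7728] v=[0.7360 -0.7360]
Step 3: x=[4.4180 7.5820] v=[0.9542 -0.9542]
Step 4: x=[4.6220 7.3780] v=[1.0198 -1.0198]
Step 5: x=[4.8064 7.1936] v=[0.9222 -0.9222]
Step 6: x=[4.9418 7.0582] v=[0.6771 -0.6771]
Step 7: x=[5.0065 6.9935] v=[0.3237 -0.3237]
Step 8: x=[4.9902 7.0098] v=[-0.0815 0.0815]
Max displacement = 2.0065

Answer: 2.0065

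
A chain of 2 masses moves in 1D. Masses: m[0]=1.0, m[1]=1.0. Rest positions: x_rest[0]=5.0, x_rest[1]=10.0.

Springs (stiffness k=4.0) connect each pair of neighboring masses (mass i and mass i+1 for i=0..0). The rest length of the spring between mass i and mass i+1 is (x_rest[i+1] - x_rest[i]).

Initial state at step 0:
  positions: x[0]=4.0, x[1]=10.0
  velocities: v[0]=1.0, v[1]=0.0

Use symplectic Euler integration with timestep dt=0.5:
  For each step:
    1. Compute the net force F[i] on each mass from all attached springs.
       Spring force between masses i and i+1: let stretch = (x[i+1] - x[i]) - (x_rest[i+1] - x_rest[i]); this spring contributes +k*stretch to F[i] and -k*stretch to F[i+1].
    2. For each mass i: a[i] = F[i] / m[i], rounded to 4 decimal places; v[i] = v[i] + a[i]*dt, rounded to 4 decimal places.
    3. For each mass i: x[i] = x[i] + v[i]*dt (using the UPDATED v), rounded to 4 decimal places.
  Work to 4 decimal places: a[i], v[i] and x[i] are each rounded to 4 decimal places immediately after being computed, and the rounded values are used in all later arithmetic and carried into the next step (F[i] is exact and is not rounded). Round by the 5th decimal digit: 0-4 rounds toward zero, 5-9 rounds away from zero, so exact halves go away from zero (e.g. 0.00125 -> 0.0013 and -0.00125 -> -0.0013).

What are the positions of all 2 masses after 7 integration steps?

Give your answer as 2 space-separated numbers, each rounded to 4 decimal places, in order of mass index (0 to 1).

Step 0: x=[4.0000 10.0000] v=[1.0000 0.0000]
Step 1: x=[5.5000 9.0000] v=[3.0000 -2.0000]
Step 2: x=[5.5000 9.5000] v=[0.0000 1.0000]
Step 3: x=[4.5000 11.0000] v=[-2.0000 3.0000]
Step 4: x=[5.0000 11.0000] v=[1.0000 0.0000]
Step 5: x=[6.5000 10.0000] v=[3.0000 -2.0000]
Step 6: x=[6.5000 10.5000] v=[0.0000 1.0000]
Step 7: x=[5.5000 12.0000] v=[-2.0000 3.0000]

Answer: 5.5000 12.0000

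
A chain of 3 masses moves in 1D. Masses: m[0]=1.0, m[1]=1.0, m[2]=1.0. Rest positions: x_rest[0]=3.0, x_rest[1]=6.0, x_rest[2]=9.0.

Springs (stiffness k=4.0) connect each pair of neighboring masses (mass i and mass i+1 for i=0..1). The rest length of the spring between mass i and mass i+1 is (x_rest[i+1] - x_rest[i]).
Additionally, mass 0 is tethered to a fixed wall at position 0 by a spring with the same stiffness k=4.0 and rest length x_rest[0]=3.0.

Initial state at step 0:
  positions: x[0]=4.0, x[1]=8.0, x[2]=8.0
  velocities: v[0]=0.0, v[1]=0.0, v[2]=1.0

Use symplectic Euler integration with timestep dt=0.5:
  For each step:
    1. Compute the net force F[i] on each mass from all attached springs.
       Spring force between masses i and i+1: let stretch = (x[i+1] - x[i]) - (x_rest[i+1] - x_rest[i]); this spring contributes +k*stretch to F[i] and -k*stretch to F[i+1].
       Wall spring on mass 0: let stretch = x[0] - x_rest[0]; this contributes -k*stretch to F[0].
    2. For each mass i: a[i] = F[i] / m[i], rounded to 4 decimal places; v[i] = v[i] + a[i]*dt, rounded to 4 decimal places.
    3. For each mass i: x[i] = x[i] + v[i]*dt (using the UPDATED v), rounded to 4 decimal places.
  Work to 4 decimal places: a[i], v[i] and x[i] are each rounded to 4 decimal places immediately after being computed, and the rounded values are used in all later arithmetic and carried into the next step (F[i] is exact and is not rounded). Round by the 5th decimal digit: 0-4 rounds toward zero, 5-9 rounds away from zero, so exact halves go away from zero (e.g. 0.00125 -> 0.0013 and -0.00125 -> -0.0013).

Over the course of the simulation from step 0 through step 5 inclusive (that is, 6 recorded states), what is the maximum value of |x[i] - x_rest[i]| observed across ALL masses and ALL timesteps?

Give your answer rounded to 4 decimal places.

Step 0: x=[4.0000 8.0000 8.0000] v=[0.0000 0.0000 1.0000]
Step 1: x=[4.0000 4.0000 11.5000] v=[0.0000 -8.0000 7.0000]
Step 2: x=[0.0000 7.5000 10.5000] v=[-8.0000 7.0000 -2.0000]
Step 3: x=[3.5000 6.5000 9.5000] v=[7.0000 -2.0000 -2.0000]
Step 4: x=[6.5000 5.5000 8.5000] v=[6.0000 -2.0000 -2.0000]
Step 5: x=[2.0000 8.5000 7.5000] v=[-9.0000 6.0000 -2.0000]
Max displacement = 3.5000

Answer: 3.5000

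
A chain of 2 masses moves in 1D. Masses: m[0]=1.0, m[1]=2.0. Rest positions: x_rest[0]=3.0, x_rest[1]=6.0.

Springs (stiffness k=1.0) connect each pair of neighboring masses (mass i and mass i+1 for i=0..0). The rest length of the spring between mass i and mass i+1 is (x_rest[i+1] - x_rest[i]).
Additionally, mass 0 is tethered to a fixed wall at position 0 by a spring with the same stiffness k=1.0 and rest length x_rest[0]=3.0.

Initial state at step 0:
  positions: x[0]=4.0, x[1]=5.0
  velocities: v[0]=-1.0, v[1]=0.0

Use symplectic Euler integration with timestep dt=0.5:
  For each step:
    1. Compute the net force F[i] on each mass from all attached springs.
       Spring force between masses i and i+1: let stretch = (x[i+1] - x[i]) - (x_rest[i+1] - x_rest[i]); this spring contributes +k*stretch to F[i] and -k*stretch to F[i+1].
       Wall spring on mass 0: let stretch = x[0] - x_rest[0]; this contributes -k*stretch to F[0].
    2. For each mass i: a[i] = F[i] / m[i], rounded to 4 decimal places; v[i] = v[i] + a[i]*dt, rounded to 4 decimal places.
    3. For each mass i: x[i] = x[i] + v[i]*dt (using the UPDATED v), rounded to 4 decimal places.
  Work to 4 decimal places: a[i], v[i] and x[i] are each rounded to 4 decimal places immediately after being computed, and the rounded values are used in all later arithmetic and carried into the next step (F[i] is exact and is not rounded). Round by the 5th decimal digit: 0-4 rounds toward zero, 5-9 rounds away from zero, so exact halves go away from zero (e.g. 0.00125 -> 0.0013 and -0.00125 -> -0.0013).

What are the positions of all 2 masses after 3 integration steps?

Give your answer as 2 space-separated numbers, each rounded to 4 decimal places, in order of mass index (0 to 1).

Answer: 0.7969 5.7344

Derivation:
Step 0: x=[4.0000 5.0000] v=[-1.0000 0.0000]
Step 1: x=[2.7500 5.2500] v=[-2.5000 0.5000]
Step 2: x=[1.4375 5.5625] v=[-2.6250 0.6250]
Step 3: x=[0.7969 5.7344] v=[-1.2813 0.3438]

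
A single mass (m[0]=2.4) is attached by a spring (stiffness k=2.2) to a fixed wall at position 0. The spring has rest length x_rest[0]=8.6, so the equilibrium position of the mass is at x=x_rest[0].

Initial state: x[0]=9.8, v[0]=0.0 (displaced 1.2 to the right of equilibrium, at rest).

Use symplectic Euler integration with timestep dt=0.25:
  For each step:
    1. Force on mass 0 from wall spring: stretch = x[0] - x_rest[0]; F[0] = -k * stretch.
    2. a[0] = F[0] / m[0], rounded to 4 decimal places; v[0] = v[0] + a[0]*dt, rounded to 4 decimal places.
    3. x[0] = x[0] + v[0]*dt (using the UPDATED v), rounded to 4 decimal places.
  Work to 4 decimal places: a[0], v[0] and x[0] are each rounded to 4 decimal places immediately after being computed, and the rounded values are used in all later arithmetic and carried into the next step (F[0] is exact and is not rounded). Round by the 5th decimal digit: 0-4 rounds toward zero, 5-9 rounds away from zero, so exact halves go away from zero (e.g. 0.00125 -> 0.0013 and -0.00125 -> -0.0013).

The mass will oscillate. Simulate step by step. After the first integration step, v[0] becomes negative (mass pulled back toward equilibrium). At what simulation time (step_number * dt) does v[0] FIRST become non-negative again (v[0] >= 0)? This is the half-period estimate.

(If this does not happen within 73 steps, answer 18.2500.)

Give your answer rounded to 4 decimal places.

Answer: 3.5000

Derivation:
Step 0: x=[9.8000] v=[0.0000]
Step 1: x=[9.7313] v=[-0.2750]
Step 2: x=[9.5977] v=[-0.5343]
Step 3: x=[9.4070] v=[-0.7630]
Step 4: x=[9.1700] v=[-0.9480]
Step 5: x=[8.9004] v=[-1.0786]
Step 6: x=[8.6135] v=[-1.1475]
Step 7: x=[8.3259] v=[-1.1506]
Step 8: x=[8.0540] v=[-1.0878]
Step 9: x=[7.8133] v=[-0.9627]
Step 10: x=[7.6177] v=[-0.7824]
Step 11: x=[7.4784] v=[-0.5573]
Step 12: x=[7.4033] v=[-0.3003]
Step 13: x=[7.3968] v=[-0.0261]
Step 14: x=[7.4592] v=[0.2496]
First v>=0 after going negative at step 14, time=3.5000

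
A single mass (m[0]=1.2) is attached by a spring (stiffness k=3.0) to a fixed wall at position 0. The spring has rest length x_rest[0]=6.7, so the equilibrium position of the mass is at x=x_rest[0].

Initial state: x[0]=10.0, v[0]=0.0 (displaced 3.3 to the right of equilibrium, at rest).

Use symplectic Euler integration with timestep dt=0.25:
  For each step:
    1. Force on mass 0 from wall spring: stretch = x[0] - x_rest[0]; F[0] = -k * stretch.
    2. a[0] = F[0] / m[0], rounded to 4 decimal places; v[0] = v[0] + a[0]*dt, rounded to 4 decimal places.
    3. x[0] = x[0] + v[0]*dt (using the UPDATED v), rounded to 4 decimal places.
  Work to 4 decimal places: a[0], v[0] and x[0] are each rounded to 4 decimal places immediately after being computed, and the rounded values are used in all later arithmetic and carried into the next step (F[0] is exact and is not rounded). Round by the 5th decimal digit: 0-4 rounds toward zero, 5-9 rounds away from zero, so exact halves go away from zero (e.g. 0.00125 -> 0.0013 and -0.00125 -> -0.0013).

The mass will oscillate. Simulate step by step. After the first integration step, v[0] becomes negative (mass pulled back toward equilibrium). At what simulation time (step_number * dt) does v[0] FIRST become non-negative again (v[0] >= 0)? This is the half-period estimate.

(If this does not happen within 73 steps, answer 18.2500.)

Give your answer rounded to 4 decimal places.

Answer: 2.0000

Derivation:
Step 0: x=[10.0000] v=[0.0000]
Step 1: x=[9.4844] v=[-2.0625]
Step 2: x=[8.5337] v=[-3.8028]
Step 3: x=[7.2965] v=[-4.9489]
Step 4: x=[5.9661] v=[-5.3217]
Step 5: x=[4.7504] v=[-4.8630]
Step 6: x=[3.8393] v=[-3.6445]
Step 7: x=[3.3752] v=[-1.8566]
Step 8: x=[3.4306] v=[0.2214]
First v>=0 after going negative at step 8, time=2.0000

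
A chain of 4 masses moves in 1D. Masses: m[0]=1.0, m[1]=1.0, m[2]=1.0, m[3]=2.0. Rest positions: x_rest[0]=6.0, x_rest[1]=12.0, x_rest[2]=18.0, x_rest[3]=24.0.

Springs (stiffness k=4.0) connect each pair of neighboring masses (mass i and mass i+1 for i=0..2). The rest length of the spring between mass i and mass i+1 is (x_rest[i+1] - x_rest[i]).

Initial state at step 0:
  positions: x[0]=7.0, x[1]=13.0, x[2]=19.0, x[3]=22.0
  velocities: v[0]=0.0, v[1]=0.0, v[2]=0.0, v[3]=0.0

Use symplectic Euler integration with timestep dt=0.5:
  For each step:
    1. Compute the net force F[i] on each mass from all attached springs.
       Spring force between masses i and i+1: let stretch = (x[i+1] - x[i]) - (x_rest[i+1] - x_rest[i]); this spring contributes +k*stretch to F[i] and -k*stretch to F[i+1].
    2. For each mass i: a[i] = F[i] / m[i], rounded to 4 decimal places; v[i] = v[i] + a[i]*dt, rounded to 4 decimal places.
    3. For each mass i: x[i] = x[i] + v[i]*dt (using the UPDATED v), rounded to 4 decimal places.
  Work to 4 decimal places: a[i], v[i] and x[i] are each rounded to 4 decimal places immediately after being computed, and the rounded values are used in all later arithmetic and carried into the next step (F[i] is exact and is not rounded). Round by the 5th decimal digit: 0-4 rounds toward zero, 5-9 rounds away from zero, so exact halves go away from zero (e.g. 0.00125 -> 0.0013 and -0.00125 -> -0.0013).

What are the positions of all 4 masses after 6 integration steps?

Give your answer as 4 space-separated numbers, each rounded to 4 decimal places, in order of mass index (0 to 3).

Answer: 5.8750 11.3125 15.9063 24.9532

Derivation:
Step 0: x=[7.0000 13.0000 19.0000 22.0000] v=[0.0000 0.0000 0.0000 0.0000]
Step 1: x=[7.0000 13.0000 16.0000 23.5000] v=[0.0000 0.0000 -6.0000 3.0000]
Step 2: x=[7.0000 10.0000 17.5000 24.2500] v=[0.0000 -6.0000 3.0000 1.5000]
Step 3: x=[4.0000 11.5000 18.2500 24.6250] v=[-6.0000 3.0000 1.5000 0.7500]
Step 4: x=[2.5000 12.2500 18.6250 24.8125] v=[-3.0000 1.5000 0.7500 0.3750]
Step 5: x=[4.7500 9.6250 18.8125 24.9063] v=[4.5000 -5.2500 0.3750 0.1875]
Step 6: x=[5.8750 11.3125 15.9063 24.9532] v=[2.2500 3.3750 -5.8124 0.0937]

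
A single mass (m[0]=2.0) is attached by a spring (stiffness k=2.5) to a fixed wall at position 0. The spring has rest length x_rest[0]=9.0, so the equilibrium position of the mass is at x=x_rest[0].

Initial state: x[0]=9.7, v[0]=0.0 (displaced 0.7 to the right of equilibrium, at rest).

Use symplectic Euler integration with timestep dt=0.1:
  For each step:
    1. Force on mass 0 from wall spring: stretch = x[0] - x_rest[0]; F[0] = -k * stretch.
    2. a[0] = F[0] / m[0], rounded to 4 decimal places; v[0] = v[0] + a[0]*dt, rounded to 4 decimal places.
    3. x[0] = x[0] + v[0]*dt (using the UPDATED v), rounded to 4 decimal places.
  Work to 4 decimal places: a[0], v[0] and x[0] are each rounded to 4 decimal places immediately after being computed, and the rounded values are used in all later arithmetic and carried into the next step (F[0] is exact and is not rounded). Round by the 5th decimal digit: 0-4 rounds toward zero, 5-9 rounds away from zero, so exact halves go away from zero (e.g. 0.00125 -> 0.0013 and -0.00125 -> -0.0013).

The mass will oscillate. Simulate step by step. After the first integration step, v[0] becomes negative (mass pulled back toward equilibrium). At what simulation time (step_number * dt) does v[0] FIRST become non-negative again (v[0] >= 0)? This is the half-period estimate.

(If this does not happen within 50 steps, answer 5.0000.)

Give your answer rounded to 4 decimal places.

Answer: 2.9000

Derivation:
Step 0: x=[9.7000] v=[0.0000]
Step 1: x=[9.6913] v=[-0.0875]
Step 2: x=[9.6739] v=[-0.1739]
Step 3: x=[9.6481] v=[-0.2581]
Step 4: x=[9.6142] v=[-0.3391]
Step 5: x=[9.5726] v=[-0.4159]
Step 6: x=[9.5239] v=[-0.4875]
Step 7: x=[9.4686] v=[-0.5530]
Step 8: x=[9.4074] v=[-0.6116]
Step 9: x=[9.3412] v=[-0.6625]
Step 10: x=[9.2707] v=[-0.7052]
Step 11: x=[9.1968] v=[-0.7390]
Step 12: x=[9.1204] v=[-0.7636]
Step 13: x=[9.0425] v=[-0.7787]
Step 14: x=[8.9641] v=[-0.7840]
Step 15: x=[8.8862] v=[-0.7795]
Step 16: x=[8.8097] v=[-0.7653]
Step 17: x=[8.7356] v=[-0.7415]
Step 18: x=[8.6648] v=[-0.7085]
Step 19: x=[8.5981] v=[-0.6666]
Step 20: x=[8.5365] v=[-0.6164]
Step 21: x=[8.4807] v=[-0.5585]
Step 22: x=[8.4313] v=[-0.4936]
Step 23: x=[8.3891] v=[-0.4225]
Step 24: x=[8.3545] v=[-0.3461]
Step 25: x=[8.3280] v=[-0.2654]
Step 26: x=[8.3099] v=[-0.1814]
Step 27: x=[8.3004] v=[-0.0951]
Step 28: x=[8.2996] v=[-0.0077]
Step 29: x=[8.3076] v=[0.0799]
First v>=0 after going negative at step 29, time=2.9000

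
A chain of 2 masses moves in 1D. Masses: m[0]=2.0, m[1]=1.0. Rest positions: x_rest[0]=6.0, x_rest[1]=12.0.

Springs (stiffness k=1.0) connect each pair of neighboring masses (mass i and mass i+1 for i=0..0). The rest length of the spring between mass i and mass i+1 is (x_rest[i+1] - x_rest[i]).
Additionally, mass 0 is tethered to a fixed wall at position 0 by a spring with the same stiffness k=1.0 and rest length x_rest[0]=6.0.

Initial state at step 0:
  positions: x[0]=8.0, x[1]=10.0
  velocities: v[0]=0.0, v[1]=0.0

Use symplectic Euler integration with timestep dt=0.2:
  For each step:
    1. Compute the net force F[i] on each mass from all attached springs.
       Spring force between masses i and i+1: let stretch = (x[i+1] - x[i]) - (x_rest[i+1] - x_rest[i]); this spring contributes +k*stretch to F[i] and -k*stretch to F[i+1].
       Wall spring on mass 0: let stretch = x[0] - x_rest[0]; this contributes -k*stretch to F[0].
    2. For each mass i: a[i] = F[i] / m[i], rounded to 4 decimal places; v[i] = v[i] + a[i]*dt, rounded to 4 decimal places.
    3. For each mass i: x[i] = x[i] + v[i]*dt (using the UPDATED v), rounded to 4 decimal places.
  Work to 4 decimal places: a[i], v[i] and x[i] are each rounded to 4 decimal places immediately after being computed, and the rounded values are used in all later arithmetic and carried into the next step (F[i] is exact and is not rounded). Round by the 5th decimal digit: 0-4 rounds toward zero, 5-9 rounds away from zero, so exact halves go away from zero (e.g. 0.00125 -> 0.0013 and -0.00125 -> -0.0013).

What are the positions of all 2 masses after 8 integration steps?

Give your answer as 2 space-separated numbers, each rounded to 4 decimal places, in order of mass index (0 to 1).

Answer: 5.1265 13.7378

Derivation:
Step 0: x=[8.0000 10.0000] v=[0.0000 0.0000]
Step 1: x=[7.8800 10.1600] v=[-0.6000 0.8000]
Step 2: x=[7.6480 10.4688] v=[-1.1600 1.5440]
Step 3: x=[7.3195 10.9048] v=[-1.6427 2.1798]
Step 4: x=[6.9163 11.4373] v=[-2.0161 2.6627]
Step 5: x=[6.4652 12.0290] v=[-2.2556 2.9585]
Step 6: x=[5.9961 12.6381] v=[-2.3457 3.0457]
Step 7: x=[5.5399 13.2216] v=[-2.2811 2.9173]
Step 8: x=[5.1265 13.7378] v=[-2.0669 2.5810]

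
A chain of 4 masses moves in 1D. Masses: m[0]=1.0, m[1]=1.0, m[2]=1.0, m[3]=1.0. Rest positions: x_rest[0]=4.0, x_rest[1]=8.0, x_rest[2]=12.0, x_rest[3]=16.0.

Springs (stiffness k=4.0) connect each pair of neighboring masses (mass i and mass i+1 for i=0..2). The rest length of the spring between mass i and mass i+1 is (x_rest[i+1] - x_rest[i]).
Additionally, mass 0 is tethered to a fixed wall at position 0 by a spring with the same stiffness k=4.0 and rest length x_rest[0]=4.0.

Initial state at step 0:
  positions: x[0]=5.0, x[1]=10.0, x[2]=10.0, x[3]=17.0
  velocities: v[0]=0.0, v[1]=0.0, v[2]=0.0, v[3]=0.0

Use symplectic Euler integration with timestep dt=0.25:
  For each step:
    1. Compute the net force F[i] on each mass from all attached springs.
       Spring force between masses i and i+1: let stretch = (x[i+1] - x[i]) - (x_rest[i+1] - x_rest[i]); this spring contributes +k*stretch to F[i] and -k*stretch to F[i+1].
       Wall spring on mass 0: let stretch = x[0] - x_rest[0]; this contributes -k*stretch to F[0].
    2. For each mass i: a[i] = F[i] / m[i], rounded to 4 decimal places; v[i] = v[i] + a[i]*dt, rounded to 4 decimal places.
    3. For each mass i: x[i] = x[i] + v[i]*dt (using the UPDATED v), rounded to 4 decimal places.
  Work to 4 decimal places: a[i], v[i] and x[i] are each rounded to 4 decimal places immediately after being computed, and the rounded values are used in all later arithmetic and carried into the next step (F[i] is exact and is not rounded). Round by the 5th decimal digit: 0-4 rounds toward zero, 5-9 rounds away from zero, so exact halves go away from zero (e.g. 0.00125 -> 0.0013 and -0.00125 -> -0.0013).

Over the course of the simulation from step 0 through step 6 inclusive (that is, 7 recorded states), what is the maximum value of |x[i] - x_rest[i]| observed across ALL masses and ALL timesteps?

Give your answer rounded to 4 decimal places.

Answer: 2.7344

Derivation:
Step 0: x=[5.0000 10.0000 10.0000 17.0000] v=[0.0000 0.0000 0.0000 0.0000]
Step 1: x=[5.0000 8.7500 11.7500 16.2500] v=[0.0000 -5.0000 7.0000 -3.0000]
Step 2: x=[4.6875 7.3125 13.8750 15.3750] v=[-1.2500 -5.7500 8.5000 -3.5000]
Step 3: x=[3.8594 6.8594 14.7344 15.1250] v=[-3.3125 -1.8125 3.4375 -1.0000]
Step 4: x=[2.8164 7.6250 13.7227 15.7774] v=[-4.1719 3.0625 -4.0469 2.6094]
Step 5: x=[2.2715 8.7129 11.7002 16.9161] v=[-2.1797 4.3516 -8.0899 4.5547]
Step 6: x=[2.7691 8.9373 10.2349 17.7508] v=[1.9902 0.8975 -5.8613 3.3388]
Max displacement = 2.7344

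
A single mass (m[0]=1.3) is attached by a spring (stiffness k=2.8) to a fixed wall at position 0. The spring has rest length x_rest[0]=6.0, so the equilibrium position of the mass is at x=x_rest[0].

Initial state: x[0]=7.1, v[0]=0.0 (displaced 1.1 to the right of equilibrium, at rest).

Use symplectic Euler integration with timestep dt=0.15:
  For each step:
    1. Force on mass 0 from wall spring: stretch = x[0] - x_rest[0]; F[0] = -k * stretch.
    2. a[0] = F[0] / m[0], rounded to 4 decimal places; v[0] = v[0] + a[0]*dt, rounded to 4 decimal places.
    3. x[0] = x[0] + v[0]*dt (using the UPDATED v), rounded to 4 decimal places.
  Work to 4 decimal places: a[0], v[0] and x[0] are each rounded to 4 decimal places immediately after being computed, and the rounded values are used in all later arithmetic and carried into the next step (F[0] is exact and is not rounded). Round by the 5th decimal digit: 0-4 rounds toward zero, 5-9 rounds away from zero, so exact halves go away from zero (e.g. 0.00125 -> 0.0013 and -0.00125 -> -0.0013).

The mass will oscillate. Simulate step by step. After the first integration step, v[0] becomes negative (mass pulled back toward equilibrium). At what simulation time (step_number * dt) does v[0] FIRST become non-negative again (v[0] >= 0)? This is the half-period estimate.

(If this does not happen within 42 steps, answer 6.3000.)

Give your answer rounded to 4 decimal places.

Answer: 2.2500

Derivation:
Step 0: x=[7.1000] v=[0.0000]
Step 1: x=[7.0467] v=[-0.3554]
Step 2: x=[6.9427] v=[-0.6936]
Step 3: x=[6.7930] v=[-0.9982]
Step 4: x=[6.6048] v=[-1.2544]
Step 5: x=[6.3873] v=[-1.4498]
Step 6: x=[6.1511] v=[-1.5749]
Step 7: x=[5.9075] v=[-1.6237]
Step 8: x=[5.6684] v=[-1.5938]
Step 9: x=[5.4454] v=[-1.4867]
Step 10: x=[5.2493] v=[-1.3075]
Step 11: x=[5.0896] v=[-1.0650]
Step 12: x=[4.9740] v=[-0.7709]
Step 13: x=[4.9081] v=[-0.4394]
Step 14: x=[4.8951] v=[-0.0866]
Step 15: x=[4.9357] v=[0.2704]
First v>=0 after going negative at step 15, time=2.2500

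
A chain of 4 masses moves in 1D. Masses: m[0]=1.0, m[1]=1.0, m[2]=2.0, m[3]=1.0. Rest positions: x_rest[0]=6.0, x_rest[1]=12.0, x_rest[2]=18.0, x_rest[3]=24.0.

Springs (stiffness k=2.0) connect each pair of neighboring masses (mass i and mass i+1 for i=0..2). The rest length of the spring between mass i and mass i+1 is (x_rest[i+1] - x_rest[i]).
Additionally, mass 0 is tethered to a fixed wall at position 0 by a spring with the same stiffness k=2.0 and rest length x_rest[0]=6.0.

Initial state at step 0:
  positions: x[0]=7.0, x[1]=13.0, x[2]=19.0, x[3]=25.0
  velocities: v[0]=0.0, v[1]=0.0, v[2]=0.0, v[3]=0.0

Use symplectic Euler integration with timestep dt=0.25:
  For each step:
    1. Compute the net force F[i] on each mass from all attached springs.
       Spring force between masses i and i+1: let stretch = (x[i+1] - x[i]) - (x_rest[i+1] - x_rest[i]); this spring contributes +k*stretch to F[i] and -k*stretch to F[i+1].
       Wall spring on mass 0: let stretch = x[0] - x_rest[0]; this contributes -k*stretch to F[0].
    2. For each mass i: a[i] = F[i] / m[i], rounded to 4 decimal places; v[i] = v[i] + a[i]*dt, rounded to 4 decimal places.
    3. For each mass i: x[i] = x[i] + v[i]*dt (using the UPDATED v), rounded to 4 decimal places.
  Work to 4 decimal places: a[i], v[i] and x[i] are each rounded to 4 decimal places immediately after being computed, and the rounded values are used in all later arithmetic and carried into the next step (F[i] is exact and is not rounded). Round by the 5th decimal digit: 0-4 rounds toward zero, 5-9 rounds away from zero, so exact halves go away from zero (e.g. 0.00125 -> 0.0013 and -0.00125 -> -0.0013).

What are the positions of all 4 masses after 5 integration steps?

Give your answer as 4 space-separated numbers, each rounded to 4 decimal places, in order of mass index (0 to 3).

Step 0: x=[7.0000 13.0000 19.0000 25.0000] v=[0.0000 0.0000 0.0000 0.0000]
Step 1: x=[6.8750 13.0000 19.0000 25.0000] v=[-0.5000 0.0000 0.0000 0.0000]
Step 2: x=[6.6563 12.9844 19.0000 25.0000] v=[-0.8750 -0.0625 0.0000 0.0000]
Step 3: x=[6.3965 12.9297 18.9990 25.0000] v=[-1.0391 -0.2188 -0.0039 0.0000]
Step 4: x=[6.1538 12.8170 18.9938 24.9999] v=[-0.9708 -0.4508 -0.0210 -0.0005]
Step 5: x=[5.9748 12.6435 18.9779 24.9990] v=[-0.7161 -0.6940 -0.0637 -0.0036]

Answer: 5.9748 12.6435 18.9779 24.9990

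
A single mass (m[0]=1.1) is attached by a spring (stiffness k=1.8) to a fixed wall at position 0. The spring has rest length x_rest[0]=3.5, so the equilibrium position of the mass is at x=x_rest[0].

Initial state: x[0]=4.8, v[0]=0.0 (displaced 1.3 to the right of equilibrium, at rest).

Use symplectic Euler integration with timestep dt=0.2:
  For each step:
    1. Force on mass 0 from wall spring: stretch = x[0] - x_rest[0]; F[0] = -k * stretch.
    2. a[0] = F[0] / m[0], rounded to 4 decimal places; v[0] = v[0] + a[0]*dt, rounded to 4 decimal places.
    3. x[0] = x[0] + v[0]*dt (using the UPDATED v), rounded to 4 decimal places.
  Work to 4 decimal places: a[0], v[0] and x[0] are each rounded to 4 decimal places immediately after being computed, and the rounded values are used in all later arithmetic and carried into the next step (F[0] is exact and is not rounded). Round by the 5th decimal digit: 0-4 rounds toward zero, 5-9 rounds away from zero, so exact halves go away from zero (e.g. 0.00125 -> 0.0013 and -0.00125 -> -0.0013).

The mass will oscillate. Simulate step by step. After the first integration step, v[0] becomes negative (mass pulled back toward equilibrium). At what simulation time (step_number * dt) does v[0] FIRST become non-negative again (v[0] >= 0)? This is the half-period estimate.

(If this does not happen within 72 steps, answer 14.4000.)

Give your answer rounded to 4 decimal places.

Answer: 2.6000

Derivation:
Step 0: x=[4.8000] v=[0.0000]
Step 1: x=[4.7149] v=[-0.4255]
Step 2: x=[4.5503] v=[-0.8231]
Step 3: x=[4.3169] v=[-1.1668]
Step 4: x=[4.0301] v=[-1.4341]
Step 5: x=[3.7086] v=[-1.6076]
Step 6: x=[3.3734] v=[-1.6759]
Step 7: x=[3.0465] v=[-1.6345]
Step 8: x=[2.7493] v=[-1.4861]
Step 9: x=[2.5012] v=[-1.2404]
Step 10: x=[2.3185] v=[-0.9135]
Step 11: x=[2.2131] v=[-0.5268]
Step 12: x=[2.1920] v=[-0.1056]
Step 13: x=[2.2565] v=[0.3225]
First v>=0 after going negative at step 13, time=2.6000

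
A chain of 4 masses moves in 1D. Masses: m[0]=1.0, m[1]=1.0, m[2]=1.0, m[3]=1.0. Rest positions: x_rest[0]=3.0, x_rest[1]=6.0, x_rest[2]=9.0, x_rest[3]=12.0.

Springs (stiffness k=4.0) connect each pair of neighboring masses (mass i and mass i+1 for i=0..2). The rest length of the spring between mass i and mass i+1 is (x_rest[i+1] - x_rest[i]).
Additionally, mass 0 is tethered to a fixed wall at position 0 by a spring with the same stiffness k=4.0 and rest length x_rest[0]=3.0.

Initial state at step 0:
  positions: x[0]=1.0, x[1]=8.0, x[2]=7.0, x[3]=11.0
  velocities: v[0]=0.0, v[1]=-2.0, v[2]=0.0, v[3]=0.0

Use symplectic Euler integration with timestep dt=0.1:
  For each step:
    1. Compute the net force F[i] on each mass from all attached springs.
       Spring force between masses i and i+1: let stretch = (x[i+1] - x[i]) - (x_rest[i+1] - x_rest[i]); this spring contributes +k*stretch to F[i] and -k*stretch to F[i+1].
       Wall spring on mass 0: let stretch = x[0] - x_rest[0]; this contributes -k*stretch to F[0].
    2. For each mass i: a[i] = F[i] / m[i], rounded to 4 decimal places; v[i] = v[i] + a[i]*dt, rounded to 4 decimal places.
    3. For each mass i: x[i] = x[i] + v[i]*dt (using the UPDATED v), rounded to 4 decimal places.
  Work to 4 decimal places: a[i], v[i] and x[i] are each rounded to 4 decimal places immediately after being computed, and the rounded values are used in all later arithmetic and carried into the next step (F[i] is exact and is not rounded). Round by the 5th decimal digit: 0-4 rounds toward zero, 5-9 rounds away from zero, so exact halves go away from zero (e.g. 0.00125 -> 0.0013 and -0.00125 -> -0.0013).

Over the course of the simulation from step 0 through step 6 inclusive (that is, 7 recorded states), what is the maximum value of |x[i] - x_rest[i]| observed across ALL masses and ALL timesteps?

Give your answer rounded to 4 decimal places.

Answer: 2.8985

Derivation:
Step 0: x=[1.0000 8.0000 7.0000 11.0000] v=[0.0000 -2.0000 0.0000 0.0000]
Step 1: x=[1.2400 7.4800 7.2000 10.9600] v=[2.4000 -5.2000 2.0000 -0.4000]
Step 2: x=[1.6800 6.6992 7.5616 10.8896] v=[4.4000 -7.8080 3.6160 -0.7040]
Step 3: x=[2.2536 5.7521 8.0218 10.8061] v=[5.7357 -9.4707 4.6022 -0.8352]
Step 4: x=[2.8770 4.7559 8.5026 10.7312] v=[6.2337 -9.9622 4.8080 -0.7489]
Step 5: x=[3.4605 3.8344 8.9227 10.6872] v=[5.8345 -9.2151 4.2008 -0.4403]
Step 6: x=[3.9205 3.1015 9.2098 10.6926] v=[4.5999 -7.3293 2.8713 0.0539]
Max displacement = 2.8985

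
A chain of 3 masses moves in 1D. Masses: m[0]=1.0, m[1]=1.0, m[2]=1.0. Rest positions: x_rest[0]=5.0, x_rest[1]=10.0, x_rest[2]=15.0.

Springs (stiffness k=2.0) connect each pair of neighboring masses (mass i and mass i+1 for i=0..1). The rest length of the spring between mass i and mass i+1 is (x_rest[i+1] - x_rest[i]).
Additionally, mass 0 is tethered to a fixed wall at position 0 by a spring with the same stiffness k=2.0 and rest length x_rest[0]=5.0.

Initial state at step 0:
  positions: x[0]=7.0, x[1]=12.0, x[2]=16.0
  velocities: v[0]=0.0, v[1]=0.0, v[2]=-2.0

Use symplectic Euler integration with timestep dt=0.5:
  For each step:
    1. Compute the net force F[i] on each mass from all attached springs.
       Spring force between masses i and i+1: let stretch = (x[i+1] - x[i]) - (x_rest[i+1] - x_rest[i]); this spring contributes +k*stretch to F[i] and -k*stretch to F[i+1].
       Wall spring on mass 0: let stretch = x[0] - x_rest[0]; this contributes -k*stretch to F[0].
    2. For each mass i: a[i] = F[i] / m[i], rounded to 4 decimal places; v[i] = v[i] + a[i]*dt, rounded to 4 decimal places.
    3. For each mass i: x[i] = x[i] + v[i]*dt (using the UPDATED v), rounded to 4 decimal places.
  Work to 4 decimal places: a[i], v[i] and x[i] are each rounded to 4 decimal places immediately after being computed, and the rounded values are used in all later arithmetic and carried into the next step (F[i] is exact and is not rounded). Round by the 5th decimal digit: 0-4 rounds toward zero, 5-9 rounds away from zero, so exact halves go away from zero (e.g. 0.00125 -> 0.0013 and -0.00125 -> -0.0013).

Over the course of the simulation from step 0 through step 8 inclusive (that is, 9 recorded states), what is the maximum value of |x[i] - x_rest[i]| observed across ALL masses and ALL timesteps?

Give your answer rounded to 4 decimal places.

Step 0: x=[7.0000 12.0000 16.0000] v=[0.0000 0.0000 -2.0000]
Step 1: x=[6.0000 11.5000 15.5000] v=[-2.0000 -1.0000 -1.0000]
Step 2: x=[4.7500 10.2500 15.5000] v=[-2.5000 -2.5000 0.0000]
Step 3: x=[3.8750 8.8750 15.3750] v=[-1.7500 -2.7500 -0.2500]
Step 4: x=[3.5625 8.2500 14.5000] v=[-0.6250 -1.2500 -1.7500]
Step 5: x=[3.8125 8.4063 13.0000] v=[0.5000 0.3125 -3.0000]
Step 6: x=[4.4532 8.5625 11.7032] v=[1.2813 0.3124 -2.5937]
Step 7: x=[4.9219 8.2344 11.3360] v=[0.9374 -0.6562 -0.7344]
Step 8: x=[4.5859 7.8009 11.9180] v=[-0.6720 -0.8671 1.1640]
Max displacement = 3.6640

Answer: 3.6640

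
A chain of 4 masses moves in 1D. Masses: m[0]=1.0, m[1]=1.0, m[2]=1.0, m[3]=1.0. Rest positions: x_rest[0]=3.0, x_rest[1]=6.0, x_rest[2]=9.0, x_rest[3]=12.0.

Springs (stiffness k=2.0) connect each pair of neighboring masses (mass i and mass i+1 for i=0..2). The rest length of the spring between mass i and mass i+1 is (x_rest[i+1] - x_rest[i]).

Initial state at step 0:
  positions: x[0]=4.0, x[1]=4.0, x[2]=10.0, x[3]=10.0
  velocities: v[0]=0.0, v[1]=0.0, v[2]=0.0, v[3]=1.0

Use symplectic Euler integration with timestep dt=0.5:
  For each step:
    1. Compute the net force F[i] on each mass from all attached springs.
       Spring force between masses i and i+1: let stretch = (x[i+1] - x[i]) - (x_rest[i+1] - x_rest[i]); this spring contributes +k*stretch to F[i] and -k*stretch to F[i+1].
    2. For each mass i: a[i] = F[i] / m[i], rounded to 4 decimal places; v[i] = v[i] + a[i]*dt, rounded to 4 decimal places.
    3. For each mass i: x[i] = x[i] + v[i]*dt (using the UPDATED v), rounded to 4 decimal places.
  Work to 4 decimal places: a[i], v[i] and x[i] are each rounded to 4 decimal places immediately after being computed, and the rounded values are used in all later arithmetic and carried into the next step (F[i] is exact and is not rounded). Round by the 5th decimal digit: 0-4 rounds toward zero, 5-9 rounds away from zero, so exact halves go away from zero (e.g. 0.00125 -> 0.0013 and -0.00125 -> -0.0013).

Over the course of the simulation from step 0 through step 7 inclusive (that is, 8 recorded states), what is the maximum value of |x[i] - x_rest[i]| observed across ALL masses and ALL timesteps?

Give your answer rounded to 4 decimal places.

Step 0: x=[4.0000 4.0000 10.0000 10.0000] v=[0.0000 0.0000 0.0000 1.0000]
Step 1: x=[2.5000 7.0000 7.0000 12.0000] v=[-3.0000 6.0000 -6.0000 4.0000]
Step 2: x=[1.7500 7.7500 6.5000 13.0000] v=[-1.5000 1.5000 -1.0000 2.0000]
Step 3: x=[2.5000 4.8750 9.8750 12.2500] v=[1.5000 -5.7500 6.7500 -1.5000]
Step 4: x=[2.9375 3.3125 11.9375 11.8125] v=[0.8750 -3.1250 4.1250 -0.8750]
Step 5: x=[2.0625 5.8750 9.6250 12.9375] v=[-1.7500 5.1250 -4.6250 2.2500]
Step 6: x=[1.5938 8.4063 7.0938 13.9063] v=[-0.9375 5.0625 -5.0625 1.9375]
Step 7: x=[3.0313 6.8751 8.6251 12.9688] v=[2.8750 -3.0625 3.0625 -1.8750]
Max displacement = 2.9375

Answer: 2.9375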